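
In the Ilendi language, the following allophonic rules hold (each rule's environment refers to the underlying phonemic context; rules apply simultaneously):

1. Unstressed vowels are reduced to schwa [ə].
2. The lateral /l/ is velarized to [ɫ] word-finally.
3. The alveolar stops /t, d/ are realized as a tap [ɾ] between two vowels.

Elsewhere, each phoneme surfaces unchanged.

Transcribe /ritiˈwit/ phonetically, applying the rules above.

[rəɾəˈwit]

Rule 1 applies to /i/ (between /r/ and /t/: in an unstressed syllable) → [ə].
/t/ (between /i/ and /i/): between two vowels, so rule 3 applies → [ɾ].
Rule 1 applies to /i/ (between /t/ and /w/: in an unstressed syllable) → [ə].
/i/ — between /w/ and /t/; rule 1 does not apply here → [i].
/t/ (word-final): rule 3 targets it, but not between two vowels → unchanged [t].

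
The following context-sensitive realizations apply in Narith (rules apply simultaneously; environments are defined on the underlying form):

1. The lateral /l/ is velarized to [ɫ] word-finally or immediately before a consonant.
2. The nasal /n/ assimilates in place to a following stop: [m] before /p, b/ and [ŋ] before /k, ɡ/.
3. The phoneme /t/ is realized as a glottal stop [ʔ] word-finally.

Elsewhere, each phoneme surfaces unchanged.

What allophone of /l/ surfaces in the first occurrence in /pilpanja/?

[ɫ]

/l/ — between /i/ and /p/, word-finally or immediately before a consonant — surfaces as [ɫ] (rule 1).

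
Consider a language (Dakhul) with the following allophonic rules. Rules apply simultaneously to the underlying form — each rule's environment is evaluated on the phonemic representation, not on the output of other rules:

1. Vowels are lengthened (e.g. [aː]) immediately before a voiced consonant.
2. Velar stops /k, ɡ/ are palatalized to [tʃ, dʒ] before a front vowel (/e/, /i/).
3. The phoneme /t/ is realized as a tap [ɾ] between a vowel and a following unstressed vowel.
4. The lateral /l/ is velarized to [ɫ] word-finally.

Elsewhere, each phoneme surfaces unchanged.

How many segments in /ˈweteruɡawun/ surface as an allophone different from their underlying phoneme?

Segments that undergo a rule: /t/ → [ɾ] (rule 3); /e/ → [eː] (rule 1); /u/ → [uː] (rule 1); /a/ → [aː] (rule 1); /u/ → [uː] (rule 1).
All other segments surface unchanged.

5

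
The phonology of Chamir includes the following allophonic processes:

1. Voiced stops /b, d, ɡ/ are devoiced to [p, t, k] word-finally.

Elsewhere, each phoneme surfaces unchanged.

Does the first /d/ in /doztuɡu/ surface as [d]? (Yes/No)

Yes

/d/ (word-initial): rule 1 targets it, but not word-finally → unchanged [d].
The actual realization is [d], which matches [d].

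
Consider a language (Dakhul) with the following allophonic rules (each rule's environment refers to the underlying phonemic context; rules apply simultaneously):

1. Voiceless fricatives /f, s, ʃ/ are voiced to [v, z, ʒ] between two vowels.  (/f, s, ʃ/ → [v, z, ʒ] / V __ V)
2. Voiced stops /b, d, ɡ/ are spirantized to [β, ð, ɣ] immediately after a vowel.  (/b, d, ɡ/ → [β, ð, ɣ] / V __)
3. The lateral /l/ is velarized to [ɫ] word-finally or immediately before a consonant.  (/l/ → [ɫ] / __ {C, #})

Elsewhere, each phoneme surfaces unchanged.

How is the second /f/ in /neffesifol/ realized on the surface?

/f/ — between /f/ and /e/; rule 1 does not apply here → [f].

[f]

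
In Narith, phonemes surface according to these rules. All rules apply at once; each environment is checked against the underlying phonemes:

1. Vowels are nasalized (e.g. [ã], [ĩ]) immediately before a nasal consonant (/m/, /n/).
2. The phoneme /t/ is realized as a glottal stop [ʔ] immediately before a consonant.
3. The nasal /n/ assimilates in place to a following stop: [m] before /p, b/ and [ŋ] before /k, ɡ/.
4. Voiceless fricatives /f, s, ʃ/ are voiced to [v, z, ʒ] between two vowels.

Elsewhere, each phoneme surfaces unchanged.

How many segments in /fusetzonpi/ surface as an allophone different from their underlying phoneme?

Segments that undergo a rule: /s/ → [z] (rule 4); /t/ → [ʔ] (rule 2); /o/ → [õ] (rule 1); /n/ → [m] (rule 3).
All other segments surface unchanged.

4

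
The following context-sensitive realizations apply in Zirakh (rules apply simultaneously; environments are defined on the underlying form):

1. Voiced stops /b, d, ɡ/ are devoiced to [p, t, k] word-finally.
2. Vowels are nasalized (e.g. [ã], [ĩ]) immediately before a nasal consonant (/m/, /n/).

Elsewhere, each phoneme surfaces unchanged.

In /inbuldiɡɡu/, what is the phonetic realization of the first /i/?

[ĩ]

/i/ — word-initial, before a nasal consonant — surfaces as [ĩ] (rule 2).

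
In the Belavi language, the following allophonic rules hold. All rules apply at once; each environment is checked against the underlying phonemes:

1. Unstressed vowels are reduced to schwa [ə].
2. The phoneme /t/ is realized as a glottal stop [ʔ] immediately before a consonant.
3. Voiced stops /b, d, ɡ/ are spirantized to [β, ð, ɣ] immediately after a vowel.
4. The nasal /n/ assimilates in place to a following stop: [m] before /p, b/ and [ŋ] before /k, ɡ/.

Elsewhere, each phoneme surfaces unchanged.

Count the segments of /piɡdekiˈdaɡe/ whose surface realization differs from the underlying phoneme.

Segments that undergo a rule: /i/ → [ə] (rule 1); /ɡ/ → [ɣ] (rule 3); /e/ → [ə] (rule 1); /i/ → [ə] (rule 1); /d/ → [ð] (rule 3); /ɡ/ → [ɣ] (rule 3); /e/ → [ə] (rule 1).
All other segments surface unchanged.

7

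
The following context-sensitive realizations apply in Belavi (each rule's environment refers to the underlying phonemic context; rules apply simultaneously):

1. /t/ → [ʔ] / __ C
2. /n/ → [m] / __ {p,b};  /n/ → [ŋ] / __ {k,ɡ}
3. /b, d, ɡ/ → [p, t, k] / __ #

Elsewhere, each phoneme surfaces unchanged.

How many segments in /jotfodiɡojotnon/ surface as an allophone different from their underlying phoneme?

2

Segments that undergo a rule: /t/ → [ʔ] (rule 1); /t/ → [ʔ] (rule 1).
All other segments surface unchanged.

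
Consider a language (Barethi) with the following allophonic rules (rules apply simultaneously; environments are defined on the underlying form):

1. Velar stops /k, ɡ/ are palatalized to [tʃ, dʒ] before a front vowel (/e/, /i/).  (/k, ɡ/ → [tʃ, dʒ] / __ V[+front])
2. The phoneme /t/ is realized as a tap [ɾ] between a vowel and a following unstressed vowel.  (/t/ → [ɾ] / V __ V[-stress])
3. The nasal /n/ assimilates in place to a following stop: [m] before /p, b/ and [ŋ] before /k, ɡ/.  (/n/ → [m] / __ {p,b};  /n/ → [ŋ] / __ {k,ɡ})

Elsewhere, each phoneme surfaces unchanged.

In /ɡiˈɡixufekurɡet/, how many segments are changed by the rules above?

3

Segments that undergo a rule: /ɡ/ → [dʒ] (rule 1); /ɡ/ → [dʒ] (rule 1); /ɡ/ → [dʒ] (rule 1).
All other segments surface unchanged.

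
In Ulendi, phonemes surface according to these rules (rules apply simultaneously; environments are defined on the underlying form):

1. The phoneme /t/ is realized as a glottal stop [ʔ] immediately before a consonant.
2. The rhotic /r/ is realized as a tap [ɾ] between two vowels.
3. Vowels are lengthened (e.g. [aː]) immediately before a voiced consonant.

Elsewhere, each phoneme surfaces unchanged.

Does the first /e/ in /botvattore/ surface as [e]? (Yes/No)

/e/ (word-final) fails the environment for rule 3, so it stays [e].
The actual realization is [e], which matches [e].

Yes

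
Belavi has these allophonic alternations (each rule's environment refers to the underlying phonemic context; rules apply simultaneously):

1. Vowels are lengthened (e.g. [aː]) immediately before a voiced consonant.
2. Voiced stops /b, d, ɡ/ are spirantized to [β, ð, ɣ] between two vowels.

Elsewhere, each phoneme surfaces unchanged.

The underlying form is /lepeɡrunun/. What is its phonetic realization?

/l/ (word-initial) is unaffected → [l].
/e/ (between /l/ and /p/) fails the environment for rule 1, so it stays [e].
/p/ — not in any rule's target class → [p].
/e/ (between /p/ and /ɡ/): before a voiced consonant, so rule 1 applies → [eː].
/ɡ/ (between /e/ and /r/) fails the environment for rule 2, so it stays [ɡ].
/r/ — not in any rule's target class → [r].
Rule 1 applies to /u/ (between /r/ and /n/: before a voiced consonant) → [uː].
/n/ (between /u/ and /u/) is unaffected → [n].
/u/ (between /n/ and /n/) occurs before a voiced consonant → [uː] by rule 1.
/n/ (word-final) is unaffected → [n].

[lepeːɡruːnuːn]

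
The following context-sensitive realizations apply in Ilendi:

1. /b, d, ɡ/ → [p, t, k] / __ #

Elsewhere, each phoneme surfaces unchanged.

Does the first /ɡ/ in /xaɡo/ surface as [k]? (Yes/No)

/ɡ/ (between /a/ and /o/) is in the target of rule 1 but the environment (word-finally) is not met → [ɡ].
The actual realization is [ɡ], not [k].

No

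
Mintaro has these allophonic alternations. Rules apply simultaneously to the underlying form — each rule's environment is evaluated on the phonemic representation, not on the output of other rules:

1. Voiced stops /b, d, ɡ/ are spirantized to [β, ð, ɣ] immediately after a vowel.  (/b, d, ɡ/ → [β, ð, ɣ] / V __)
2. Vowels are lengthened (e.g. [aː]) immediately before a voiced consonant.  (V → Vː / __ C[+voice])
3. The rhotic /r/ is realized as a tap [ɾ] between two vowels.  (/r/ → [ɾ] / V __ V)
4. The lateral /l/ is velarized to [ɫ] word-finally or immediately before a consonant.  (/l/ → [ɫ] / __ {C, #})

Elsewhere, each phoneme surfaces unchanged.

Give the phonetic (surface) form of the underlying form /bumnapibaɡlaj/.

/b/ (word-initial) fails the environment for rule 1, so it stays [b].
/u/ (between /b/ and /m/): before a voiced consonant, so rule 2 applies → [uː].
/m/ stays [m].
/n/ stays [n].
/a/ — between /n/ and /p/; rule 2 does not apply here → [a].
/p/ (between /a/ and /i/) is unaffected → [p].
/i/ (between /p/ and /b/) occurs before a voiced consonant → [iː] by rule 2.
/b/ — between /i/ and /a/, immediately after a vowel — surfaces as [β] (rule 1).
/a/ meets the environment for rule 2 (before a voiced consonant) → [aː].
/ɡ/ (between /a/ and /l/) occurs immediately after a vowel → [ɣ] by rule 1.
/l/ (between /ɡ/ and /a/) is in the target of rule 4 but the environment (word-finally or immediately before a consonant) is not met → [l].
/a/ (between /l/ and /j/): before a voiced consonant, so rule 2 applies → [aː].
/j/ — not in any rule's target class → [j].

[buːmnapiːβaːɣlaːj]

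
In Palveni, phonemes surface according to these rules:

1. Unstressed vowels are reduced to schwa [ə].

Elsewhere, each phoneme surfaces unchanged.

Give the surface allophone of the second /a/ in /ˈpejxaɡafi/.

[ə]

Rule 1 applies to /a/ (between /ɡ/ and /f/: in an unstressed syllable) → [ə].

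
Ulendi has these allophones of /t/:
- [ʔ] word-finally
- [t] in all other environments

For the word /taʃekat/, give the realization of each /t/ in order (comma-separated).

[t], [ʔ]

Occurrence 1 (position 1): no conditioning environment matches → elsewhere allophone [t].
Occurrence 2 (position 7): word-finally → [ʔ].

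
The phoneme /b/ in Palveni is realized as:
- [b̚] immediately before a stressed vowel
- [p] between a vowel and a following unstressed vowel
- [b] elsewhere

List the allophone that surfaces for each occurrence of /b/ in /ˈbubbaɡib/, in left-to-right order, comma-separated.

Occurrence 1 (position 1): immediately before a stressed vowel → [b̚].
Occurrence 2 (position 3): no conditioning environment matches → elsewhere allophone [b].
Occurrence 3 (position 4): no conditioning environment matches → elsewhere allophone [b].
Occurrence 4 (position 8): no conditioning environment matches → elsewhere allophone [b].

[b̚], [b], [b], [b]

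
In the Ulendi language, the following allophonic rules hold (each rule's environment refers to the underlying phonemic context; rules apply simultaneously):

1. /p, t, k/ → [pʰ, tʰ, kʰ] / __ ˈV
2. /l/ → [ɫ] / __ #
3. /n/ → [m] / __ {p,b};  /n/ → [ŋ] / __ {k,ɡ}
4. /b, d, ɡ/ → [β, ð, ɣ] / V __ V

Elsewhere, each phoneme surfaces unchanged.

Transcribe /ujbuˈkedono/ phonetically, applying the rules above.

/u/ stays [u].
/j/ (between /u/ and /b/) is unaffected → [j].
/b/ (between /j/ and /u/): rule 4 targets it, but not between two vowels → unchanged [b].
/u/ — not in any rule's target class → [u].
/k/ (between /u/ and /e/): immediately before a stressed vowel, so rule 1 applies → [kʰ].
/e/ — not in any rule's target class → [e].
/d/ meets the environment for rule 4 (between two vowels) → [ð].
/o/ — not in any rule's target class → [o].
/n/ (between /o/ and /o/): rule 3 targets it, but not before a labial or velar stop → unchanged [n].
/o/ (word-final): no rule targets it → [o].

[ujbuˈkʰeðono]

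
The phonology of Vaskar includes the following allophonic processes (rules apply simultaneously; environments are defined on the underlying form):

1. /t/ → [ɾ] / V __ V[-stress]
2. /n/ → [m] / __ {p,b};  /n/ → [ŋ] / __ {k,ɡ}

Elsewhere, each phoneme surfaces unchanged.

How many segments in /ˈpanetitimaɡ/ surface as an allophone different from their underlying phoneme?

Segments that undergo a rule: /t/ → [ɾ] (rule 1); /t/ → [ɾ] (rule 1).
All other segments surface unchanged.

2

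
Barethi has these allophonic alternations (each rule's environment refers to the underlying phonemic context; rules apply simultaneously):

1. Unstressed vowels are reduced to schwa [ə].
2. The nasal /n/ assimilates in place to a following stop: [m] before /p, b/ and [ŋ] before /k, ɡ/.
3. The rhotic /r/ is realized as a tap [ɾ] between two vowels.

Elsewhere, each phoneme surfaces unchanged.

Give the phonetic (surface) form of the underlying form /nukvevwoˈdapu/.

/n/ (word-initial) fails the environment for rule 2, so it stays [n].
/u/ (between /n/ and /k/): in an unstressed syllable, so rule 1 applies → [ə].
/e/ (between /v/ and /v/): in an unstressed syllable, so rule 1 applies → [ə].
/o/ — between /w/ and /d/, in an unstressed syllable — surfaces as [ə] (rule 1).
/a/ (between /d/ and /p/) fails the environment for rule 1, so it stays [a].
/u/ (word-final): in an unstressed syllable, so rule 1 applies → [ə].

[nəkvəvwəˈdapə]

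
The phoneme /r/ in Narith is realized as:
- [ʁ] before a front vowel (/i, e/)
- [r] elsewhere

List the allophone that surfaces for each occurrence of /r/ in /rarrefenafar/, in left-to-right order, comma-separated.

Occurrence 1 (position 1): no conditioning environment matches → elsewhere allophone [r].
Occurrence 2 (position 3): no conditioning environment matches → elsewhere allophone [r].
Occurrence 3 (position 4): before a front vowel (/i, e/) → [ʁ].
Occurrence 4 (position 12): no conditioning environment matches → elsewhere allophone [r].

[r], [r], [ʁ], [r]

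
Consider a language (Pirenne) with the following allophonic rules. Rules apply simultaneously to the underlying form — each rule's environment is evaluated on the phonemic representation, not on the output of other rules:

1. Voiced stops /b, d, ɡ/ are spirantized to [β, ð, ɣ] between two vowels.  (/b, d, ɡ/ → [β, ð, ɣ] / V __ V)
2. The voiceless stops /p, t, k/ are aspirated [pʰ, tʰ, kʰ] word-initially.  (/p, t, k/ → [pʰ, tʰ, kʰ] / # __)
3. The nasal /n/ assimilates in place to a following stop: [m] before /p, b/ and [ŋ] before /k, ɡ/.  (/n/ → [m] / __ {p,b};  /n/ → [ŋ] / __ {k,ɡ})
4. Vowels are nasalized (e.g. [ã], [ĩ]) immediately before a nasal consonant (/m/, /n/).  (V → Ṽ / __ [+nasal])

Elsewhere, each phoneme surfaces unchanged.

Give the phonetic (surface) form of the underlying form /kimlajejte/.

/k/ — word-initial, word-initially — surfaces as [kʰ] (rule 2).
/i/ — between /k/ and /m/, before a nasal consonant — surfaces as [ĩ] (rule 4).
/a/ (between /l/ and /j/): rule 4 targets it, but not before a nasal consonant → unchanged [a].
/e/ — between /j/ and /j/; rule 4 does not apply here → [e].
/t/ (between /j/ and /e/) fails the environment for rule 2, so it stays [t].
/e/ (word-final) is in the target of rule 4 but the environment (before a nasal consonant) is not met → [e].

[kʰĩmlajejte]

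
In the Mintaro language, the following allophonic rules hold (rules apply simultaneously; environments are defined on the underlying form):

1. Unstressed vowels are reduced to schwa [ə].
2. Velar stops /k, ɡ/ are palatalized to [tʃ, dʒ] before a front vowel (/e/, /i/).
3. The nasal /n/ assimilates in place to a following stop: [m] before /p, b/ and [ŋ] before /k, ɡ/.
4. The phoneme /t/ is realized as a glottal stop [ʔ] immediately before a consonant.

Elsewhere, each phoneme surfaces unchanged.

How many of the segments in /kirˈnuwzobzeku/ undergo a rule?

5

Segments that undergo a rule: /k/ → [tʃ] (rule 2); /i/ → [ə] (rule 1); /o/ → [ə] (rule 1); /e/ → [ə] (rule 1); /u/ → [ə] (rule 1).
All other segments surface unchanged.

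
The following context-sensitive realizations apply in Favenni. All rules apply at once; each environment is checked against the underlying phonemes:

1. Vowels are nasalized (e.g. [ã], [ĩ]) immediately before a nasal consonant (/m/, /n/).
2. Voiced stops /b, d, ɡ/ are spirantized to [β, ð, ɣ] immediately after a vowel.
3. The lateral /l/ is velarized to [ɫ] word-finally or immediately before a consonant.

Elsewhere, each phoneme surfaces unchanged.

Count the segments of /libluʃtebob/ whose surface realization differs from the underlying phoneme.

3

Segments that undergo a rule: /b/ → [β] (rule 2); /b/ → [β] (rule 2); /b/ → [β] (rule 2).
All other segments surface unchanged.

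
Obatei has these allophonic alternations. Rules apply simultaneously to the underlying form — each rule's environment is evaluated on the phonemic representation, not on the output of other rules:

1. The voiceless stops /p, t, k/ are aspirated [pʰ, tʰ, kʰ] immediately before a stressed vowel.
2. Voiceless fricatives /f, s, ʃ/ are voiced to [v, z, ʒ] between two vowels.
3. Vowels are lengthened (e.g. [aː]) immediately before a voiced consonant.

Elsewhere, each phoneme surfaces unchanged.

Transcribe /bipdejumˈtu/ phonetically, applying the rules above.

[bipdeːjuːmˈtʰu]

/i/ (between /b/ and /p/) fails the environment for rule 3, so it stays [i].
/p/ — between /i/ and /d/; rule 1 does not apply here → [p].
/e/ (between /d/ and /j/): before a voiced consonant, so rule 3 applies → [eː].
/u/ meets the environment for rule 3 (before a voiced consonant) → [uː].
Rule 1 applies to /t/ (between /m/ and /u/: immediately before a stressed vowel) → [tʰ].
/u/ (word-final) is in the target of rule 3 but the environment (before a voiced consonant) is not met → [u].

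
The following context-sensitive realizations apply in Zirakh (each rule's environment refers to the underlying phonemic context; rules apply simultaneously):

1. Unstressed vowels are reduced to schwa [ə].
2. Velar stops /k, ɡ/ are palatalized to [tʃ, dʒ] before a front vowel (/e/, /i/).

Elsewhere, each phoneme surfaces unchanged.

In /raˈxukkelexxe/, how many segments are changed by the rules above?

Segments that undergo a rule: /a/ → [ə] (rule 1); /k/ → [tʃ] (rule 2); /e/ → [ə] (rule 1); /e/ → [ə] (rule 1); /e/ → [ə] (rule 1).
All other segments surface unchanged.

5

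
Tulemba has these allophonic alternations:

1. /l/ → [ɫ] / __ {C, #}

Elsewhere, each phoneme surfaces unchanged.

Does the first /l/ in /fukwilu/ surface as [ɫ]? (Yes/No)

/l/ (between /i/ and /u/): rule 1 targets it, but not word-finally or immediately before a consonant → unchanged [l].
The actual realization is [l], not [ɫ].

No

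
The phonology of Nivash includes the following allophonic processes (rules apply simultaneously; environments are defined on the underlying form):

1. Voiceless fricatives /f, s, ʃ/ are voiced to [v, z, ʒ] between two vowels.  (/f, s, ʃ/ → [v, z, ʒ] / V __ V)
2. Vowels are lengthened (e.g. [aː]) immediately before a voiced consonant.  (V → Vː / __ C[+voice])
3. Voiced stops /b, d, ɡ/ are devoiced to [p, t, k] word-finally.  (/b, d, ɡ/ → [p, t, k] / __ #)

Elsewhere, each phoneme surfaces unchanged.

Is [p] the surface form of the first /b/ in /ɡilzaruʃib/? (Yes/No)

Yes

/b/ meets the environment for rule 3 (word-finally) → [p].
The actual realization is [p], which matches [p].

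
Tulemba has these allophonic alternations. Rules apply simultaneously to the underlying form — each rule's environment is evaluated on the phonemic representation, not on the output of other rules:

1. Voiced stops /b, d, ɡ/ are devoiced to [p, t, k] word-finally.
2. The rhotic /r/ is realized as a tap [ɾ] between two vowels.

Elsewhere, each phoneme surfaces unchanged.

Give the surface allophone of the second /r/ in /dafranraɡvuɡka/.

[r]

/r/ (between /n/ and /a/) is in the target of rule 2 but the environment (between two vowels) is not met → [r].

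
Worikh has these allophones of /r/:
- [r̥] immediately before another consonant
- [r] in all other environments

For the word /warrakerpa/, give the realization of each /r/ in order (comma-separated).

[r̥], [r], [r̥]

Occurrence 1 (position 3): immediately before another consonant → [r̥].
Occurrence 2 (position 4): no conditioning environment matches → elsewhere allophone [r].
Occurrence 3 (position 8): immediately before another consonant → [r̥].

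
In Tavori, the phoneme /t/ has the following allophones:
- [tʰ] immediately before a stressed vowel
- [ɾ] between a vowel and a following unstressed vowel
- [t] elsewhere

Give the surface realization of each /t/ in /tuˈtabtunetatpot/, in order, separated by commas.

Occurrence 1 (position 1): no conditioning environment matches → elsewhere allophone [t].
Occurrence 2 (position 3): immediately before a stressed vowel → [tʰ].
Occurrence 3 (position 6): no conditioning environment matches → elsewhere allophone [t].
Occurrence 4 (position 10): between a vowel and an unstressed vowel → [ɾ].
Occurrence 5 (position 12): no conditioning environment matches → elsewhere allophone [t].
Occurrence 6 (position 15): no conditioning environment matches → elsewhere allophone [t].

[t], [tʰ], [t], [ɾ], [t], [t]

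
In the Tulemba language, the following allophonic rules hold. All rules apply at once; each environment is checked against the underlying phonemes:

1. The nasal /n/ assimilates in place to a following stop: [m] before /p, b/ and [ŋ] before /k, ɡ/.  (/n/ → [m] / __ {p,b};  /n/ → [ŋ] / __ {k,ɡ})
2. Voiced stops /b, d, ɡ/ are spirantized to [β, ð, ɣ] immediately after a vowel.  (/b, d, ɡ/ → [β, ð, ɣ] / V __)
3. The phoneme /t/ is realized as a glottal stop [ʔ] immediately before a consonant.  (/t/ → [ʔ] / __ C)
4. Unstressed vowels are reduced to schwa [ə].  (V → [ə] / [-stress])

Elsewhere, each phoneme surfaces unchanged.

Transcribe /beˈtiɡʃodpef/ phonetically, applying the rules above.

/b/ (word-initial) is in the target of rule 2 but the environment (immediately after a vowel) is not met → [b].
/e/ (between /b/ and /t/): in an unstressed syllable, so rule 4 applies → [ə].
/t/ (between /e/ and /i/): rule 3 targets it, but not immediately before a consonant → unchanged [t].
/i/ (between /t/ and /ɡ/): rule 4 targets it, but not in an unstressed syllable → unchanged [i].
/ɡ/ (between /i/ and /ʃ/): immediately after a vowel, so rule 2 applies → [ɣ].
/ʃ/ stays [ʃ].
/o/ meets the environment for rule 4 (in an unstressed syllable) → [ə].
/d/ meets the environment for rule 2 (immediately after a vowel) → [ð].
/p/ (between /d/ and /e/) is unaffected → [p].
/e/ (between /p/ and /f/) occurs in an unstressed syllable → [ə] by rule 4.
/f/ (word-final): no rule targets it → [f].

[bəˈtiɣʃəðpəf]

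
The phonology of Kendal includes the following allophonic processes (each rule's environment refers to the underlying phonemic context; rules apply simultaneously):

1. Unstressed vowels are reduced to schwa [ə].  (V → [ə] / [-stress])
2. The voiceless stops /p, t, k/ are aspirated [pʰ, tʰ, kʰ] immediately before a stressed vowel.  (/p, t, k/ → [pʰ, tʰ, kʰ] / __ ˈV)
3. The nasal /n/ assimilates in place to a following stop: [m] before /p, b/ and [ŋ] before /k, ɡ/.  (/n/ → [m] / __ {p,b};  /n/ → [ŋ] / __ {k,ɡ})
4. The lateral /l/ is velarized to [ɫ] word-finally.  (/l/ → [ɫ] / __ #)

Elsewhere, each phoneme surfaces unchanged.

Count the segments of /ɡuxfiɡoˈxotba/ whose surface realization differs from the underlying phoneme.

Segments that undergo a rule: /u/ → [ə] (rule 1); /i/ → [ə] (rule 1); /o/ → [ə] (rule 1); /a/ → [ə] (rule 1).
All other segments surface unchanged.

4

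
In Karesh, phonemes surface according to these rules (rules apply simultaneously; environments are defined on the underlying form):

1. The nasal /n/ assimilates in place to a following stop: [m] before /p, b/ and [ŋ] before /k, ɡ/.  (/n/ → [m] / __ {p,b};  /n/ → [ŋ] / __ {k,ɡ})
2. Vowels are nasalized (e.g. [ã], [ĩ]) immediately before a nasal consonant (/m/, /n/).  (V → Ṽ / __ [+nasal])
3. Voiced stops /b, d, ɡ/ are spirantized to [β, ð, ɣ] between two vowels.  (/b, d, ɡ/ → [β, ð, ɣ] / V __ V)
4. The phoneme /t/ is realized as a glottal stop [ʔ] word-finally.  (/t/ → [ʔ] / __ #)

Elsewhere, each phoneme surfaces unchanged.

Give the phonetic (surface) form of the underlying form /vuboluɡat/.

/u/ — between /v/ and /b/; rule 2 does not apply here → [u].
/b/ meets the environment for rule 3 (between two vowels) → [β].
/o/ (between /b/ and /l/) is in the target of rule 2 but the environment (before a nasal consonant) is not met → [o].
/u/ (between /l/ and /ɡ/) is in the target of rule 2 but the environment (before a nasal consonant) is not met → [u].
Rule 3 applies to /ɡ/ (between /u/ and /a/: between two vowels) → [ɣ].
/a/ — between /ɡ/ and /t/; rule 2 does not apply here → [a].
/t/ (word-final): word-finally, so rule 4 applies → [ʔ].

[vuβoluɣaʔ]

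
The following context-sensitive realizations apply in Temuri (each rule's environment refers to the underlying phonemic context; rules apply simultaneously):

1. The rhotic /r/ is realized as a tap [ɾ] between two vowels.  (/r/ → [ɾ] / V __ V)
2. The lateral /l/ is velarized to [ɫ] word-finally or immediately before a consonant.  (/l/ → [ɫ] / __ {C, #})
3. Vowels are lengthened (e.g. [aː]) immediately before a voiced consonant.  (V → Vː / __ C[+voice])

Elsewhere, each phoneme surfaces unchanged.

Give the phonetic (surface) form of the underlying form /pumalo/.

[puːmaːlo]

/p/ (word-initial) is unaffected → [p].
/u/ — between /p/ and /m/, before a voiced consonant — surfaces as [uː] (rule 3).
/m/ stays [m].
/a/ meets the environment for rule 3 (before a voiced consonant) → [aː].
/l/ (between /a/ and /o/) fails the environment for rule 2, so it stays [l].
/o/ — word-final; rule 3 does not apply here → [o].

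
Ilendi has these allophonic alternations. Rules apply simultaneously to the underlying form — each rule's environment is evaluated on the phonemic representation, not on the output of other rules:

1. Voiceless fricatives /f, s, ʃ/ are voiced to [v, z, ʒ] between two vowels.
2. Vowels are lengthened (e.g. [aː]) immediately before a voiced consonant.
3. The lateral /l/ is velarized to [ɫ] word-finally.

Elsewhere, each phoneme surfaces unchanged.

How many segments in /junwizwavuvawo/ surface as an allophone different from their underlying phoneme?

5

Segments that undergo a rule: /u/ → [uː] (rule 2); /i/ → [iː] (rule 2); /a/ → [aː] (rule 2); /u/ → [uː] (rule 2); /a/ → [aː] (rule 2).
All other segments surface unchanged.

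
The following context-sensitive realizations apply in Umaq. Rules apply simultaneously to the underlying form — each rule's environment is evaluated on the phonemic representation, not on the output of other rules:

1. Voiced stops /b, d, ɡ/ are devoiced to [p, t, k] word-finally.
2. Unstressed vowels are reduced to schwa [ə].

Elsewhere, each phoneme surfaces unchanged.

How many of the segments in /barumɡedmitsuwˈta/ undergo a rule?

Segments that undergo a rule: /a/ → [ə] (rule 2); /u/ → [ə] (rule 2); /e/ → [ə] (rule 2); /i/ → [ə] (rule 2); /u/ → [ə] (rule 2).
All other segments surface unchanged.

5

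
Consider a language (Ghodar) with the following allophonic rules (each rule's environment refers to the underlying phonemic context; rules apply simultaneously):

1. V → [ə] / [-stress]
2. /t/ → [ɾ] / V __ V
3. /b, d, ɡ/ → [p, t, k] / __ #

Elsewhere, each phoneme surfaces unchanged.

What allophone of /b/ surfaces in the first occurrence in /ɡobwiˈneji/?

[b]

/b/ (between /o/ and /w/): rule 3 targets it, but not word-finally → unchanged [b].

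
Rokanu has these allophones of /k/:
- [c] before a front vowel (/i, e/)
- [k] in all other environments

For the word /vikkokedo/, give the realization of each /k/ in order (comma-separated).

[k], [k], [c]

Occurrence 1 (position 3): no conditioning environment matches → elsewhere allophone [k].
Occurrence 2 (position 4): no conditioning environment matches → elsewhere allophone [k].
Occurrence 3 (position 6): before a front vowel → [c].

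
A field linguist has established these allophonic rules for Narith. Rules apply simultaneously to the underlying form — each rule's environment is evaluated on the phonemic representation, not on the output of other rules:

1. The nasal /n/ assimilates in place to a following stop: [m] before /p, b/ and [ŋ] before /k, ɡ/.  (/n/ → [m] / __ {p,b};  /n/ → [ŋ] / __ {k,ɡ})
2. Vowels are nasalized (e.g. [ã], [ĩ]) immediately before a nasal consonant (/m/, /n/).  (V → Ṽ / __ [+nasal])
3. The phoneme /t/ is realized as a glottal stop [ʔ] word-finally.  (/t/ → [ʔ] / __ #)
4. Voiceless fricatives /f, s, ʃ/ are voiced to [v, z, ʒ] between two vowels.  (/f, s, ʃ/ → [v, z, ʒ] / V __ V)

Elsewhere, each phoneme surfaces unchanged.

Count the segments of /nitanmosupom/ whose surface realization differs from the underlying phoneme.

Segments that undergo a rule: /a/ → [ã] (rule 2); /s/ → [z] (rule 4); /o/ → [õ] (rule 2).
All other segments surface unchanged.

3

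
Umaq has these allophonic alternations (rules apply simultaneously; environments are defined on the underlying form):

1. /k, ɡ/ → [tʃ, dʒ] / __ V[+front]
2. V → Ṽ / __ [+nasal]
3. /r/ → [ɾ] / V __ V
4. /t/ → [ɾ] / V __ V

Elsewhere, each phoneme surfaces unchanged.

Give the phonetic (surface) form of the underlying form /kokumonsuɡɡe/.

[kokũmõnsuɡdʒe]

/k/ (word-initial) is in the target of rule 1 but the environment (before a front vowel) is not met → [k].
/o/ (between /k/ and /k/): rule 2 targets it, but not before a nasal consonant → unchanged [o].
/k/ (between /o/ and /u/) is in the target of rule 1 but the environment (before a front vowel) is not met → [k].
Rule 2 applies to /u/ (between /k/ and /m/: before a nasal consonant) → [ũ].
/o/ — between /m/ and /n/, before a nasal consonant — surfaces as [õ] (rule 2).
/u/ (between /s/ and /ɡ/) fails the environment for rule 2, so it stays [u].
/ɡ/ (between /u/ and /ɡ/) is in the target of rule 1 but the environment (before a front vowel) is not met → [ɡ].
/ɡ/ — between /ɡ/ and /e/, before a front vowel — surfaces as [dʒ] (rule 1).
/e/ (word-final): rule 2 targets it, but not before a nasal consonant → unchanged [e].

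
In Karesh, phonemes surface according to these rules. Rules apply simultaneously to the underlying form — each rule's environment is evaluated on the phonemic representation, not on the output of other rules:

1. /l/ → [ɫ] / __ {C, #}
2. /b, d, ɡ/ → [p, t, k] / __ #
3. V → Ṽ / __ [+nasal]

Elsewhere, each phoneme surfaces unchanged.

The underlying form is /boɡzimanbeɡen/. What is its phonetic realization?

/b/ (word-initial): rule 2 targets it, but not word-finally → unchanged [b].
/o/ (between /b/ and /ɡ/) is in the target of rule 3 but the environment (before a nasal consonant) is not met → [o].
/ɡ/ (between /o/ and /z/): rule 2 targets it, but not word-finally → unchanged [ɡ].
/i/ (between /z/ and /m/): before a nasal consonant, so rule 3 applies → [ĩ].
/a/ (between /m/ and /n/): before a nasal consonant, so rule 3 applies → [ã].
/b/ (between /n/ and /e/): rule 2 targets it, but not word-finally → unchanged [b].
/e/ — between /b/ and /ɡ/; rule 3 does not apply here → [e].
/ɡ/ (between /e/ and /e/) is in the target of rule 2 but the environment (word-finally) is not met → [ɡ].
/e/ — between /ɡ/ and /n/, before a nasal consonant — surfaces as [ẽ] (rule 3).

[boɡzĩmãnbeɡẽn]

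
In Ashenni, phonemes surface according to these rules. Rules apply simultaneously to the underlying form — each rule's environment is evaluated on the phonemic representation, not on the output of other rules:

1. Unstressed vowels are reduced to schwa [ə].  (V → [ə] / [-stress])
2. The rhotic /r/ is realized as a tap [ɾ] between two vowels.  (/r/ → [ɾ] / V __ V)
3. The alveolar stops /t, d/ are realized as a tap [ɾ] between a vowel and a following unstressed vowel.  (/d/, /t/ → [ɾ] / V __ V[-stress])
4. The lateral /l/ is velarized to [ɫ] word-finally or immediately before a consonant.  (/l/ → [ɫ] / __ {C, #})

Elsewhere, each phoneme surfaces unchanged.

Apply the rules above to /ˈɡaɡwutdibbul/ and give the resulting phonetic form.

[ˈɡaɡwətdəbbəɫ]

/ɡ/ stays [ɡ].
/a/ (between /ɡ/ and /ɡ/): rule 1 targets it, but not in an unstressed syllable → unchanged [a].
/ɡ/ stays [ɡ].
/w/ stays [w].
/u/ (between /w/ and /t/): in an unstressed syllable, so rule 1 applies → [ə].
/t/ (between /u/ and /d/): rule 3 targets it, but not between a vowel and a following unstressed vowel → unchanged [t].
/d/ (between /t/ and /i/) is in the target of rule 3 but the environment (between a vowel and a following unstressed vowel) is not met → [d].
/i/ meets the environment for rule 1 (in an unstressed syllable) → [ə].
/b/ — not in any rule's target class → [b].
/b/ (between /b/ and /u/) is unaffected → [b].
Rule 1 applies to /u/ (between /b/ and /l/: in an unstressed syllable) → [ə].
Rule 4 applies to /l/ (word-final: word-finally or immediately before a consonant) → [ɫ].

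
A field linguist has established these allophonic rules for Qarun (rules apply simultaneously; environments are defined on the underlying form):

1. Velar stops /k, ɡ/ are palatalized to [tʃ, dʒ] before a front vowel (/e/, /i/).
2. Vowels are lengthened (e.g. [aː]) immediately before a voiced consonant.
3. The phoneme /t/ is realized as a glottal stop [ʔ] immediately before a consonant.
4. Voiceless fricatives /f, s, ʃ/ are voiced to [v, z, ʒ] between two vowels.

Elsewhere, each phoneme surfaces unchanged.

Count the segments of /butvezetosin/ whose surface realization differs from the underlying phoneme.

Segments that undergo a rule: /t/ → [ʔ] (rule 3); /e/ → [eː] (rule 2); /s/ → [z] (rule 4); /i/ → [iː] (rule 2).
All other segments surface unchanged.

4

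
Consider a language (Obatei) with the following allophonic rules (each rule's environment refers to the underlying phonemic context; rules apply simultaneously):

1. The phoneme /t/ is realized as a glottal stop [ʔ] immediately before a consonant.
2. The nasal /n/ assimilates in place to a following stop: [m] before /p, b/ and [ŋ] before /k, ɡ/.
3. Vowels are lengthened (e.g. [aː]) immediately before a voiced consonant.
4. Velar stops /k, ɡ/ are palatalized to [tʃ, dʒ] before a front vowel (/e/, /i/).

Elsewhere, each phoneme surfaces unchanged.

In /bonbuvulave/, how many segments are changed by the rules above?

5

Segments that undergo a rule: /o/ → [oː] (rule 3); /n/ → [m] (rule 2); /u/ → [uː] (rule 3); /u/ → [uː] (rule 3); /a/ → [aː] (rule 3).
All other segments surface unchanged.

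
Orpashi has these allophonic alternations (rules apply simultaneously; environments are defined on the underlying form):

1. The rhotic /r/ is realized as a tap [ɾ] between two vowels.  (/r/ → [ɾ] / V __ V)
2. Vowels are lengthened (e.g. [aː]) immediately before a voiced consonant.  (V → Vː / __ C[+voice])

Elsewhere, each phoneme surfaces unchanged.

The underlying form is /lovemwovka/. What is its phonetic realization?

[loːveːmwoːvka]

/l/ — not in any rule's target class → [l].
/o/ (between /l/ and /v/): before a voiced consonant, so rule 2 applies → [oː].
/v/ (between /o/ and /e/): no rule targets it → [v].
/e/ — between /v/ and /m/, before a voiced consonant — surfaces as [eː] (rule 2).
/m/ (between /e/ and /w/) is unaffected → [m].
/w/ — not in any rule's target class → [w].
/o/ — between /w/ and /v/, before a voiced consonant — surfaces as [oː] (rule 2).
/v/ — not in any rule's target class → [v].
/k/ (between /v/ and /a/): no rule targets it → [k].
/a/ (word-final): rule 2 targets it, but not before a voiced consonant → unchanged [a].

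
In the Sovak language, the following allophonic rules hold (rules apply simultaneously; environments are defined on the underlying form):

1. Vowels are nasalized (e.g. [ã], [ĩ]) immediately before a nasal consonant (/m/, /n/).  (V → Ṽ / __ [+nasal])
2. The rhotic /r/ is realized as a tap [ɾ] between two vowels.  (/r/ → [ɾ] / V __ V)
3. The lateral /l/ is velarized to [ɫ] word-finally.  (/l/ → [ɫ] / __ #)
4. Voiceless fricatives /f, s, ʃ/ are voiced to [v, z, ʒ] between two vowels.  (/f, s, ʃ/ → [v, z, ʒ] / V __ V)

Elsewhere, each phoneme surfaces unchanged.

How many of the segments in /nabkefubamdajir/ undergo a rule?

2

Segments that undergo a rule: /f/ → [v] (rule 4); /a/ → [ã] (rule 1).
All other segments surface unchanged.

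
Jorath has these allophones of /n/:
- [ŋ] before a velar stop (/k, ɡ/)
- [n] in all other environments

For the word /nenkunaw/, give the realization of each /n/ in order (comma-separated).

Occurrence 1 (position 1): no conditioning environment matches → elsewhere allophone [n].
Occurrence 2 (position 3): before a velar stop → [ŋ].
Occurrence 3 (position 6): no conditioning environment matches → elsewhere allophone [n].

[n], [ŋ], [n]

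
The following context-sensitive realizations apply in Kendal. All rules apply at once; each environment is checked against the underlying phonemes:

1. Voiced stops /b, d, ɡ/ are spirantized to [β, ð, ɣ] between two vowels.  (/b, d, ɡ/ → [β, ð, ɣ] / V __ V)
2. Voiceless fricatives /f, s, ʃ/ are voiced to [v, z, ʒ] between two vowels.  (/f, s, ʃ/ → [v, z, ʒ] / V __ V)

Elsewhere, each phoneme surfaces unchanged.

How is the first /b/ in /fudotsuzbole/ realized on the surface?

[b]

/b/ — between /z/ and /o/; rule 1 does not apply here → [b].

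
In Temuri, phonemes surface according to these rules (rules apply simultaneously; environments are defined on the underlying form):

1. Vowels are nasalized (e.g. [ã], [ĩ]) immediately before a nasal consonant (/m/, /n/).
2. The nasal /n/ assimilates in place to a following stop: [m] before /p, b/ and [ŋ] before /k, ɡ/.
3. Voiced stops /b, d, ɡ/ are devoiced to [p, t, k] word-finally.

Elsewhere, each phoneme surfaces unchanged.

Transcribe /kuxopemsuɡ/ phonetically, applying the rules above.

/u/ (between /k/ and /x/): rule 1 targets it, but not before a nasal consonant → unchanged [u].
/o/ (between /x/ and /p/) fails the environment for rule 1, so it stays [o].
/e/ meets the environment for rule 1 (before a nasal consonant) → [ẽ].
/u/ (between /s/ and /ɡ/): rule 1 targets it, but not before a nasal consonant → unchanged [u].
Rule 3 applies to /ɡ/ (word-final: word-finally) → [k].

[kuxopẽmsuk]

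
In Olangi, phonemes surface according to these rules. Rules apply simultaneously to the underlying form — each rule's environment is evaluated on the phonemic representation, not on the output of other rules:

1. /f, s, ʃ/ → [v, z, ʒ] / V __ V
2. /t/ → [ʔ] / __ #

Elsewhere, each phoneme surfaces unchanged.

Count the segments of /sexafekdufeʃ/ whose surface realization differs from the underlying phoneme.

2

Segments that undergo a rule: /f/ → [v] (rule 1); /f/ → [v] (rule 1).
All other segments surface unchanged.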